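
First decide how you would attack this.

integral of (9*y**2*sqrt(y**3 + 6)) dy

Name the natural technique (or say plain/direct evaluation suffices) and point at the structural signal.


Technique: u-substitution — structure check: outer function, inner expression y**3 + 6, inner derivative as a factor — the classic u = y**3 + 6 pattern.


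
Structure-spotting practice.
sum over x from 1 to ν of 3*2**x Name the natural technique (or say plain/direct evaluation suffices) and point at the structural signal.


Best approach: the geometric series formula — the ratio of consecutive terms is the constant 2, independent of the index — a geometric sum.


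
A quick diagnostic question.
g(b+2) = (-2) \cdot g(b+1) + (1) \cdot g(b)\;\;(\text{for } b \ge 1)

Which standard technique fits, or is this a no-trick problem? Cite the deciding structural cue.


Verdict: the characteristic-root method — the recurrence is linear and homogeneous with constant coefficients, so the ansatz r^b turns it into a polynomial equation for r.


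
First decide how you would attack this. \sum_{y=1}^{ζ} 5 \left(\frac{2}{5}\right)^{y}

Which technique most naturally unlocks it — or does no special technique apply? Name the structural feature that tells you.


Diagnosis: the geometric series formula — each term is \frac{2}{5} times the previous one, so the geometric-series formula applies directly.


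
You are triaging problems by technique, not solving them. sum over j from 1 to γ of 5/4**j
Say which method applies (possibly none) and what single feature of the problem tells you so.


Verdict: the geometric series formula — consecutive terms stand in a fixed index-free ratio — the geometric sum formula closes it.


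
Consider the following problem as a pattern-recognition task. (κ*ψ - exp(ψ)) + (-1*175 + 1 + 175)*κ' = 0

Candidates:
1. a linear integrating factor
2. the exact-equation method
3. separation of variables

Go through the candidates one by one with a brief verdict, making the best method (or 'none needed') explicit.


Verdict: a linear integrating factor — the equation is linear in κ with coefficient ψ; multiplying by the integrating factor exp(∫ψ) makes the left side a perfect derivative.
- a linear integrating factor: applies; the problem has the shape this method handles.
- the exact-equation method: exactness fails on the nose — the mixed partials do not match.
- separation of variables — the two dependences do not factor apart.


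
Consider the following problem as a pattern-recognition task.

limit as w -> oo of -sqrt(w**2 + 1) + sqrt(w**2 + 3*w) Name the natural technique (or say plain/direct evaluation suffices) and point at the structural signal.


Best approach: conjugate multiplication — an infinity-minus-infinity difference with a surviving radical — multiply by the conjugate to cancel the divergence.


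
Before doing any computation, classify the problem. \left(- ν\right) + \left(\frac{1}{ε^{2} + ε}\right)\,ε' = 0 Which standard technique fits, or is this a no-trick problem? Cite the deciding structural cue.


Method: separation of variables — one side of the product carries the independent variable, the other the unknown — the textbook separation shape. A Bernoulli rewrite would carry it as the equation stands — separating the variables needs no rearrangement either.


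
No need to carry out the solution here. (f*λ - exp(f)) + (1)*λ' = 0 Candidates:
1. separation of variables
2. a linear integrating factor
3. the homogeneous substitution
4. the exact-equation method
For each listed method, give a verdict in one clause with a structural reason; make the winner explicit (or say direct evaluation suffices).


Diagnosis: a linear integrating factor — the equation is linear in λ with coefficient f; multiplying by the integrating factor exp(∫f) makes the left side a perfect derivative.
- separation of variables — the two dependences do not factor apart.
- a linear integrating factor: yes, a natural case for it.
- the homogeneous substitution: the slope changes under joint rescaling, failing the degree-zero test.
- the exact-equation method — exactness fails on the nose — the mixed partials do not match.


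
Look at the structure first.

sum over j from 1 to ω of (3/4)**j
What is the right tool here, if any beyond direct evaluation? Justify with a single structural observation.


Best approach: the geometric series formula — the ratio of consecutive terms is the constant 3/4, independent of the index — a geometric sum.


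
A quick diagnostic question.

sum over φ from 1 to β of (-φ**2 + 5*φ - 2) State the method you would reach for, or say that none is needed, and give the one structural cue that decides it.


Technique: no special technique — no ratio, no shift structure, no binomial pattern: sum the constant-multiple powers of φ with known formulas.


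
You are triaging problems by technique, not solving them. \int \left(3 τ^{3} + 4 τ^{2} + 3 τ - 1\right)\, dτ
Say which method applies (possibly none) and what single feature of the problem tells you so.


Diagnosis: no special technique — scan for structure and find none: constant multiples of powers of τ, integrate directly.


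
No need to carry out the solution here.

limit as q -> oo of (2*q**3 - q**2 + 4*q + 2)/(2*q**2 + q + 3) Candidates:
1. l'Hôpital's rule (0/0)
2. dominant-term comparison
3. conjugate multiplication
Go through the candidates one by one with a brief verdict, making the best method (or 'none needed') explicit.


Diagnosis: dominant-term comparison — divide through by the highest power of q; every lower-order term dies and the dominant terms decide the limit.
- l'Hôpital's rule (0/0) — as a single quotient the expression runs to ∞/∞ at the limit point — an at-infinity form of the rule would apply, though the leading-growth comparison is the direct reading.
- dominant-term comparison — yes, a natural case for it.
- conjugate multiplication: there are no radicals in tension whose conjugate would simplify matters.


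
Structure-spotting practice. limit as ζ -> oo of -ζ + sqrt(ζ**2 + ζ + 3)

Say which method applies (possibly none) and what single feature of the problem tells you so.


Technique: conjugate multiplication — the ∞ − ∞ radical form is the exact trigger for the conjugate maneuver.


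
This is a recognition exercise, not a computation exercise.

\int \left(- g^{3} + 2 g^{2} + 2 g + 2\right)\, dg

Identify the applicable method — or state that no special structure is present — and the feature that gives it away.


Method: no special technique — scan for structure and find none: constant multiples of powers of g, integrate directly.


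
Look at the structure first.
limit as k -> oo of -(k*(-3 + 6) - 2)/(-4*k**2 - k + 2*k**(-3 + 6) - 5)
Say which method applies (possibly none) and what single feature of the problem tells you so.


Diagnosis: dominant-term comparison — divide by the highest power of k present: lower-order terms vanish and the dominant ratio remains. Differentiating the expression as a single quotient would eventually settle it as well; matching dominant growth settles it immediately.


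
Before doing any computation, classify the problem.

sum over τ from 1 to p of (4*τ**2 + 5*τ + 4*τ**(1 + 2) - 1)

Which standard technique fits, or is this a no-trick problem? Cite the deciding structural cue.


Technique: no special technique — the sum is polynomial through and through; closed forms for each power of τ finish it directly.


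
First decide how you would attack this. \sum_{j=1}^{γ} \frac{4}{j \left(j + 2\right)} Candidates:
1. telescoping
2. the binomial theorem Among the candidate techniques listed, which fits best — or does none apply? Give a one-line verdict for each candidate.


Best approach: telescoping — rewrite \frac{4}{j \left(j + 2\right)} as simple fractions and successive terms eat each other — only the edges survive.
- telescoping: a fit — the right tool for this form.
- the binomial theorem: there is no pair of bases whose matched powers would reassemble into a single binomial power.


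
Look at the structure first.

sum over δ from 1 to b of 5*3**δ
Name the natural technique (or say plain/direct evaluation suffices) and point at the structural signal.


Verdict: the geometric series formula — consecutive terms stand in a fixed index-free ratio — the geometric sum formula closes it.


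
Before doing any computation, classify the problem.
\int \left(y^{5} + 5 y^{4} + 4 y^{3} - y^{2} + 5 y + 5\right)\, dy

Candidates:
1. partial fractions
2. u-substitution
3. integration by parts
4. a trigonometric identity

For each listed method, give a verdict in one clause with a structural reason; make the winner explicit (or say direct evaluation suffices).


Best approach: no special technique — a term-by-term power-rule job in y; no substitution or rearrangement earns its keep here.
- partial fractions — there is no rational-function structure to decompose.
- u-substitution — no substitution does more than relabel what direct integration already handles.
- integration by parts: parts would only shuffle a directly integrable integrand.
- a trigonometric identity: no sine or cosine appears, so there is nothing for a trigonometric identity to act on.


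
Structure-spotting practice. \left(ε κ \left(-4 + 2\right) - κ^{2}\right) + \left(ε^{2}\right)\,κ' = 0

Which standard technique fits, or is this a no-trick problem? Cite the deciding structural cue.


Method: the homogeneous substitution — solved for the derivative, the right side is unchanged under scaling ε and κ together — it depends only on the ratio κ/ε, so substitute a single ratio variable. This doubles as a Bernoulli equation in the unknown as written; the homogeneous route needs no setup at all.


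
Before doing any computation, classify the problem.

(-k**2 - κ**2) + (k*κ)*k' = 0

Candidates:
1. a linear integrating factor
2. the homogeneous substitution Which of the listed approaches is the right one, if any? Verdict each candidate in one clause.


Method: the homogeneous substitution — the slope is degree-zero homogeneous: the ratio substitution v = k/κ collapses it. This doubles as a Bernoulli equation in the unknown as written; the homogeneous route needs no setup at all.
- a linear integrating factor: the unknown enters nonlinearly (through a power, a denominator, or a transcendental function), which the linear integrating-factor recipe cannot absorb as-is — any repair would come from a preliminary substitution, not the factor.
- the homogeneous substitution: a fit — the right tool for this form.


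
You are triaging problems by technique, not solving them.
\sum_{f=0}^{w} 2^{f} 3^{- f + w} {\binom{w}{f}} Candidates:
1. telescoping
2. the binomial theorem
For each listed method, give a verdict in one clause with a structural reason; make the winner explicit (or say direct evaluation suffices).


Technique: the binomial theorem — terms weighting {\binom{w}{f}} against matched powers of 2 and 3 reassemble into (2 + 3)^w by the binomial theorem.
- telescoping: neither a shifted-difference shape nor integer-spaced poles are present.
- the binomial theorem — applies; the problem has the shape this method handles.


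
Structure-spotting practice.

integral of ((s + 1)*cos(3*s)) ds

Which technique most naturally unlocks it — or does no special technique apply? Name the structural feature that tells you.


Diagnosis: integration by parts — s + 1 dies after finitely many derivatives while cos(3*s) cycles under integration — the tabular/parts setup.


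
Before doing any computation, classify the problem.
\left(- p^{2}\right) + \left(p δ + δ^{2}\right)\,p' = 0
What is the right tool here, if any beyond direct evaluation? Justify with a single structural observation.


Verdict: the homogeneous substitution — scaling δ and p together leaves the slope fixed — it depends only on p/δ, so substitute the ratio. Rewriting — with the variables' roles exchanged where the shape demands it — would expose a Bernoulli structure too; the homogeneous substitution simply reads the degrees directly.


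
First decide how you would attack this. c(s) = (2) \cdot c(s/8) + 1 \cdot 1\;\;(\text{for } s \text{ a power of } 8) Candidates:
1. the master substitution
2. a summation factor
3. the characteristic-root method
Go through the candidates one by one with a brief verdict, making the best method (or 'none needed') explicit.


Verdict: the master substitution — treat m = log base 8 of s as the new clock: one recursion step advances m by one while s scales by 8.
- the master substitution: applicable, and directly so.
- a summation factor: the recursion divides its index rather than shifting it — there is no previous-term chain for a summation factor to telescope.
- the characteristic-root method — a divided-index call is not the fixed-shift linear shape that characteristic roots solve.


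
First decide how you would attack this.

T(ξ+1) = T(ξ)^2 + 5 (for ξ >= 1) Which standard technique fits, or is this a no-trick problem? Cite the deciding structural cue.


Technique: no special technique — nonlinear feedback in the recursion rules out every root- or factor-based technique.


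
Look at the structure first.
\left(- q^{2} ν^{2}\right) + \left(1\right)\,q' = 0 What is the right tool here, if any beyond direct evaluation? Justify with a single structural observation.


Verdict: separation of variables — solved for the derivative, the right side splits multiplicatively into a function of each variable alone — divide and integrate each side.


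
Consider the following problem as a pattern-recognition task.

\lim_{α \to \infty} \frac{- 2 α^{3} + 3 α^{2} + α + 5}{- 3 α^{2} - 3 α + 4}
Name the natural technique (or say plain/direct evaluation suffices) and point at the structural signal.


Technique: dominant-term comparison — at large α only the top-degree terms survive; compare the leading terms and the limit falls out. l'Hôpital's at-infinity variant applies to the expression viewed as a single quotient; the leading-term comparison is the direct route.


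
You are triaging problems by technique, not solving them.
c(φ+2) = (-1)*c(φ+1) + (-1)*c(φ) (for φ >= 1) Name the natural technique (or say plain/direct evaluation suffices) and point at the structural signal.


Best approach: the characteristic-root method — linear, homogeneous, constant coefficients: solutions of the form r^φ exist — find the roots of the characteristic polynomial.


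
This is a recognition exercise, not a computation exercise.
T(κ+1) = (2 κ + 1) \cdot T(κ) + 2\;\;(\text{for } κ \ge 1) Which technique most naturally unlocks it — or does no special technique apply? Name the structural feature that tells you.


Technique: a summation factor — because the multiplier 2 κ + 1 is index-dependent, divide through by its running product and sum the resulting differences.


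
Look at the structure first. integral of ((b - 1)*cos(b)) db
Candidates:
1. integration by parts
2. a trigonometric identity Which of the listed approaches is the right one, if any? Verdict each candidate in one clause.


Verdict: integration by parts — a polynomial b - 1 against the kernel cos(b) is the signature bounded-ladder case for integration by parts.
- integration by parts — applicable, and directly so.
- a trigonometric identity: there is no trigonometric structure whose rewriting would simplify the integrand.


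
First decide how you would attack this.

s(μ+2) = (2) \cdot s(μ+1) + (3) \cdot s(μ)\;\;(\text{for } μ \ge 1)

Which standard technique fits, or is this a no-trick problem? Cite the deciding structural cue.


Verdict: the characteristic-root method — constant coefficients and linearity mean the ansatz r^μ reduces it to solving the characteristic polynomial.


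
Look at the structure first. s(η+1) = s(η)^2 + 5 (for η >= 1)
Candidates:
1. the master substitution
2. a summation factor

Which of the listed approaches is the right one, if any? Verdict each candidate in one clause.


Verdict: no special technique — a nonlinear dependence on earlier terms breaks linearity, and with it every superposition-based closed form.
- the master substitution — the recursion shifts the index rather than dividing it.
- a summation factor — the recursion is nonlinear — outside the first-order linear family a summation factor addresses.


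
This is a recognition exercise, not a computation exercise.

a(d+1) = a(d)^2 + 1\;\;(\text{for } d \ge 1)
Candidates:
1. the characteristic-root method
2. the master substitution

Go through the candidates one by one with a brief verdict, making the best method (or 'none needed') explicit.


Verdict: no special technique — the unknown enters the rule nonlinearly, not as a weighted sum — no linear method is even well-posed.
- the characteristic-root method — the recursion is nonlinear in the sequence values, so no linear-modes ansatz applies.
- the master substitution: the recursion shifts the index rather than dividing it.


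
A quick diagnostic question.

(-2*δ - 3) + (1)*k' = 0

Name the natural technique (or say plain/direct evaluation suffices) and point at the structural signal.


Verdict: no special technique — solved for the derivative, no k appears — this is antidifferentiation in δ wearing ODE clothing.


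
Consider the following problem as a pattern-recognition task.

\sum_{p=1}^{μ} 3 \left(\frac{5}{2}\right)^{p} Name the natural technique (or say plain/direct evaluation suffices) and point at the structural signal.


Diagnosis: the geometric series formula — term-over-term division gives \frac{5}{2} every time — index-free ratio, geometric sum formula applies.


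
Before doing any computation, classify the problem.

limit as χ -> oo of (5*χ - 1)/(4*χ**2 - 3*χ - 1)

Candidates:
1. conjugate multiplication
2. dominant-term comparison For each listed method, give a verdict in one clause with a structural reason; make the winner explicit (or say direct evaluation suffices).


Best approach: dominant-term comparison — at large χ only the top-degree terms survive; compare the leading terms and the limit falls out.
- conjugate multiplication — multiplying by a conjugate would not remove any indeterminacy here.
- dominant-term comparison: applicable, and directly so.


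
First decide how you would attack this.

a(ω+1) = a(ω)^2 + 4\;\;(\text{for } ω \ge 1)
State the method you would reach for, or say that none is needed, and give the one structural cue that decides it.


Method: no special technique — the unknown sequence enters the update nonlinearly, so no linear method fits the recurrence as written — direct iteration remains.


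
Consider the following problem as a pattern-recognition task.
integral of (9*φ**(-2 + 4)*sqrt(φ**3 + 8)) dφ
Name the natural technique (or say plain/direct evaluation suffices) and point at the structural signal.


Best approach: u-substitution — the only nontrivial dependence routes through φ**3 + 8, whose derivative supplies the leftover factor up to a constant multiple — u = φ**3 + 8 flattens it.


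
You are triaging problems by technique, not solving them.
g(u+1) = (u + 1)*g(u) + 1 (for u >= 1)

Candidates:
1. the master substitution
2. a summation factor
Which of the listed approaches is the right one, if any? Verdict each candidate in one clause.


Technique: a summation factor — one step of memory with a weight u + 1 that changes as the index grows — the summation-factor construction is built for this.
- the master substitution — no fixed divisor shrinks the index between calls.
- a summation factor: yes — fits the structure here.


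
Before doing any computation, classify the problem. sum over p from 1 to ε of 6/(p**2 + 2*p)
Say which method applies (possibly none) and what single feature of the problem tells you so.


Technique: telescoping — one partial-fraction pass turns 6/(p**2 + 2*p) into a shifted difference, and shifted differences telescope.


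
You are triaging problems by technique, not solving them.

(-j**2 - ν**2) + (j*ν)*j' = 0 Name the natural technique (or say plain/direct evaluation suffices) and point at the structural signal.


Verdict: the homogeneous substitution — the slope's numerator and denominator share total degree; set v = j/ν and the equation drops to separable form. Rearranged, this also fits the Bernoulli template directly; the homogeneous substitution reads the structure without the rearrangement.


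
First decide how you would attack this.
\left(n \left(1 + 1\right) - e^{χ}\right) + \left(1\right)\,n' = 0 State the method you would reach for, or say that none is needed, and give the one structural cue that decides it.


Technique: a linear integrating factor — linear in the unknown with genuine forcing: multiply through by the exponential of the integrated coefficient and the left side closes into one derivative.


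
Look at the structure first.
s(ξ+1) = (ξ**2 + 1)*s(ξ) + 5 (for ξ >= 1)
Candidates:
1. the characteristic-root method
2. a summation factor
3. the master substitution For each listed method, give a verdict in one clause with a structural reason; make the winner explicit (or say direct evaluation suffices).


Verdict: a summation factor — one-term recursion with variable weight ξ**2 + 1 is solved by product normalization, not by root-finding.
- the characteristic-root method: the coefficients vary with the index, breaking the constant-coefficient structure the method needs.
- a summation factor — yes — fits the structure here.
- the master substitution: this is shift-type recursion, outside the divide-and-conquer template.


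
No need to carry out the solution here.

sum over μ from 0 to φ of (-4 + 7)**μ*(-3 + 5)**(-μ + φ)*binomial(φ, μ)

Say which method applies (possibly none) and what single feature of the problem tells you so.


Method: the binomial theorem — binomial(φ, μ) weighting matched powers of (-4 + 7) and (-3 + 5) is the expanded form of ((-4 + 7) + (-3 + 5))^φ — fold it back up.


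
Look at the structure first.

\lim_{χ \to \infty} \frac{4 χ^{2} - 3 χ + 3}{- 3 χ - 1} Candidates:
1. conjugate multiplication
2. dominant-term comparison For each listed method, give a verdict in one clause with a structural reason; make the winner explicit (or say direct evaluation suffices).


Best approach: dominant-term comparison — as χ grows, only the highest-degree terms matter — compare leading terms and read the limit off.
- conjugate multiplication — no difference of divergent radicals appears, so rationalizing has nothing to cancel.
- dominant-term comparison: yes, a natural case for it.


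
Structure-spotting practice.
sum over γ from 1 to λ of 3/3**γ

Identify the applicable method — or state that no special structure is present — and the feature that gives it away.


Method: the geometric series formula — consecutive terms stand in a fixed index-free ratio — the geometric sum formula closes it.


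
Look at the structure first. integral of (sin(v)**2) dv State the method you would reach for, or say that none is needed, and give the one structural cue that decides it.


Technique: a trigonometric identity — even powers like sin(v)**2 never integrate directly; the half-angle identity lowers the degree first.


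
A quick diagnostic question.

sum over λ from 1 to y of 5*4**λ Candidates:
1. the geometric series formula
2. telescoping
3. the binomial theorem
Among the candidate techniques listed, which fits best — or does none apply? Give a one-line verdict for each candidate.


Diagnosis: the geometric series formula — each term is 4 times the previous one, so the geometric-series formula applies directly.
- the geometric series formula — a fit — the right tool for this form.
- telescoping — the terms as presented offer no neighboring cancellation — a telescoping rewrite may exist, but the displayed structure does not hand one over.
- the binomial theorem — the terms do not reassemble into a binomial power.


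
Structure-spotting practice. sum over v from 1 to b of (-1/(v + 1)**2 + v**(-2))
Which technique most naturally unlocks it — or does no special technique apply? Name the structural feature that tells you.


Best approach: telescoping — a difference of consecutive values of one function (v**(-2) at one index and the next) — telescoping by construction.


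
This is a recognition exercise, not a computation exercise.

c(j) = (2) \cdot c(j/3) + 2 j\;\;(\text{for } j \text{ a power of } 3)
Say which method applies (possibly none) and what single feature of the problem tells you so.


Method: the master substitution — the argument contracts 3-fold per step: reindex j exponentially and solve the linear recurrence in the new index.


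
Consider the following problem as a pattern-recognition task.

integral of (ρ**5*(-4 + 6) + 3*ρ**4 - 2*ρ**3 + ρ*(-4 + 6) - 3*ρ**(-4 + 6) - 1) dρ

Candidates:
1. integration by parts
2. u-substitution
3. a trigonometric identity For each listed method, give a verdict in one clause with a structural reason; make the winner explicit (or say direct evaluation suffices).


Method: no special technique — the integrand is a sum of constant multiples of powers of ρ — integrate term by term.
- integration by parts — parts would only shuffle a directly integrable integrand.
- u-substitution — any workable substitution here is cosmetic — the integrand is already in directly integrable form.
- a trigonometric identity: there is no trigonometric structure at all — the integrand carries no sine or cosine to rewrite.


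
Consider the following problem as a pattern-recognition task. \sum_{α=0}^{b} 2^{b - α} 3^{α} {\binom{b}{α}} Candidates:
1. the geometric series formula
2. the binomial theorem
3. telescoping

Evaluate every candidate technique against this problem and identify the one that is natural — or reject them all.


Best approach: the binomial theorem — {\binom{b}{α}} weighting matched powers of 3 and 2 is the expanded form of (3 + 2)^b — fold it back up.
- the geometric series formula: the ratio of consecutive terms depends on the index.
- the binomial theorem: yes — fits the structure here.
- telescoping — the summand is not presented as a shifted difference — a telescoping rewrite may exist, but the displayed structure does not offer one.


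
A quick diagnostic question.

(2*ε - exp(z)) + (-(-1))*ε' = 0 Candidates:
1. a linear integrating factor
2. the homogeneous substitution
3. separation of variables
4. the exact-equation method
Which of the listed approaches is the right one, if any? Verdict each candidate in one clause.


Diagnosis: a linear integrating factor — ε enters only linearly with coefficient 2; multiply by exp of the integral of 2 and the left side becomes one derivative.
- a linear integrating factor: yes, a natural case for it.
- the homogeneous substitution — the ratio substitution does not collapse this equation.
- separation of variables — no algebra isolates the independent variable on one side and the unknown on the other.
- the exact-equation method — exactness fails on the nose — the mixed partials do not match.


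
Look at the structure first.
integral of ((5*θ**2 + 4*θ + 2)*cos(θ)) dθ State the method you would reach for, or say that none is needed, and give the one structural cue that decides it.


Best approach: integration by parts — the integrand splits as 5*θ**2 + 4*θ + 2 times cos(θ) — repeatedly differentiating the polynomial part kills it, which is the parts ladder.


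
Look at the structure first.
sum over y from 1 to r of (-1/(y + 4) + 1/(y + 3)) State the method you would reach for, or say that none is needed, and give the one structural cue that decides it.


Verdict: telescoping — this sum is a zipper: each term contributes 1/(y + 3) and removes the next index's value, which the following term puts back, closing term by term.


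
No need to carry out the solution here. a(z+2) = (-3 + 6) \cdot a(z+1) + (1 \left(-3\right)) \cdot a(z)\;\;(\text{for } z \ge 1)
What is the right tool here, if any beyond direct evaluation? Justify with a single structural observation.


Technique: the characteristic-root method — try a geometric ansatz r^z: constant coefficients turn the recurrence into one polynomial equation in r.


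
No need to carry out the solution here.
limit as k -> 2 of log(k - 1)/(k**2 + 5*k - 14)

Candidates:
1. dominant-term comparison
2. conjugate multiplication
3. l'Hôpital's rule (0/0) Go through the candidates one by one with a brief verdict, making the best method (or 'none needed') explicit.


Verdict: l'Hôpital's rule (0/0) — substituting 2 gives 0 over 0; differentiate top and bottom once and re-evaluate. Expanding numerator and denominator to first order gives the same value — the rule automates exactly that.
- dominant-term comparison — this limit is not decided by comparing polynomial growth at infinity.
- conjugate multiplication: no divergent radical difference is present for a conjugate pair to cancel.
- l'Hôpital's rule (0/0): yes — fits the structure here.


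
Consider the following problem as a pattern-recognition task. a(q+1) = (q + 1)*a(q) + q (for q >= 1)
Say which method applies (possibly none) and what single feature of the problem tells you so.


Diagnosis: a summation factor — normalize by the running product of q + 1: the left side becomes a difference, and differences sum.


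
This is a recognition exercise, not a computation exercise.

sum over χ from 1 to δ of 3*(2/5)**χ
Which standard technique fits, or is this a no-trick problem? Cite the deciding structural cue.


Diagnosis: the geometric series formula — check a ratio of consecutive terms: it is 2/5, independent of the index, so the geometric formula closes the sum.


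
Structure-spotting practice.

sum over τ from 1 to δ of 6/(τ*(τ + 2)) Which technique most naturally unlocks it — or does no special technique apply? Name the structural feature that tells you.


Verdict: telescoping — 6/(τ*(τ + 2)) is a collapsed telescope: expand it into simple fractions to see the cancellation.


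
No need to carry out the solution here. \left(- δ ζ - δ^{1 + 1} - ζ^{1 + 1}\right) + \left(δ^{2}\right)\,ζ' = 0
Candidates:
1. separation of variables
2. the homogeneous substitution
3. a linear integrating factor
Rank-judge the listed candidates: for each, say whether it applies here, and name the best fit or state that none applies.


Diagnosis: the homogeneous substitution — the slope's numerator and denominator share total degree; set v = ζ/δ and the equation drops to separable form.
- separation of variables — no division isolates the independent variable from the unknown.
- the homogeneous substitution: yes — fits the structure here.
- a linear integrating factor — the unknown enters nonlinearly (through a power, a denominator, or a transcendental function), which the linear integrating-factor recipe cannot absorb as-is — any repair would come from a preliminary substitution, not the factor.


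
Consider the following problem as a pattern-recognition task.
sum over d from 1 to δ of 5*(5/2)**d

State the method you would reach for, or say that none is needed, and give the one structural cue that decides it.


Best approach: the geometric series formula — the ratio of consecutive terms is the constant 5/2, independent of the index — a geometric sum.


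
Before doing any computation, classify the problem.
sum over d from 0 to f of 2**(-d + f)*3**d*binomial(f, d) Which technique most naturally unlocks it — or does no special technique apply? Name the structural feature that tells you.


Method: the binomial theorem — binomial coefficients against complementary powers of 3 and 2: recognize the binomial expansion and resum.


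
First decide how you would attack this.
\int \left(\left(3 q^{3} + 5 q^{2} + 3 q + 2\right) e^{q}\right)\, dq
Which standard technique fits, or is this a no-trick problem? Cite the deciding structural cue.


Best approach: integration by parts — the integrand splits as 3 q^{3} + 5 q^{2} + 3 q + 2 times e^{q} — repeatedly differentiating the polynomial part kills it, which is the parts ladder.


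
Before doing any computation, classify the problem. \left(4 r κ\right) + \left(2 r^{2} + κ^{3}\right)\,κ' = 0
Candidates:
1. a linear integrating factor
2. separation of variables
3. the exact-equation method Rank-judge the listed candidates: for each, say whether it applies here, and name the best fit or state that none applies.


Technique: the exact-equation method — take the mixed partials of 4 r κ and 2 r^{2} + κ^{3}: they are equal, which certifies an exact differential.
- a linear integrating factor: a nonlinear term in the unknown puts this outside the integrating-factor template.
- separation of variables — no division isolates the independent variable from the unknown.
- the exact-equation method: yes, a natural case for it.


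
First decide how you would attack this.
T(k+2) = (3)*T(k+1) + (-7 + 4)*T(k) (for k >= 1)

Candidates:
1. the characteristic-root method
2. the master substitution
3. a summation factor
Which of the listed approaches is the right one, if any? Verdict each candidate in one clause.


Verdict: the characteristic-root method — fixed numeric weights on consecutive terms and no forcing term added: the root method in its home territory.
- the characteristic-root method — a fit — the right tool for this form.
- the master substitution — with no divided-index recursive call, reindexing by powers of a base buys nothing.
- a summation factor: the recurrence reaches back more than one step, outside the first-order family a summation factor normalizes.


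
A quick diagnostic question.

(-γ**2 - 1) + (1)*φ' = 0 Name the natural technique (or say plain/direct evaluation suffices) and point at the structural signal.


Method: no special technique — the slope is a function of γ alone, so integrate both sides directly.


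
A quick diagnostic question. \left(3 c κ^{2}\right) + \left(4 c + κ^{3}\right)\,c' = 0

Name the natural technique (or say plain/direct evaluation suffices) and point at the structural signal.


Method: the exact-equation method — the mixed-partials test passes for 3 c κ^{2} and 4 c + κ^{3}, so a potential function exists as presented.


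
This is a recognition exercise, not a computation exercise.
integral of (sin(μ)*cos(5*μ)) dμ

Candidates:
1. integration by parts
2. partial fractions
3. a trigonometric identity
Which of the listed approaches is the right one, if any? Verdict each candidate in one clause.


Best approach: a trigonometric identity — two sinusoids at different rates multiply in sin(μ)*cos(5*μ); the product-to-sum identity uncouples them.
- integration by parts — not the fit here: there is no polynomial factor to ladder down — parts can still close the trigonometric product by recursion, though the identity rewrite is the direct route.
- partial fractions — there is no rational-function structure to decompose.
- a trigonometric identity: applicable, and directly so.


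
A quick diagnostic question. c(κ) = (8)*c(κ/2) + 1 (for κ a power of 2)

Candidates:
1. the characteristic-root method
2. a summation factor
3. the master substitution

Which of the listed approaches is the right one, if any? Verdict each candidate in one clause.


Best approach: the master substitution — the recursive call is at index κ/2 rather than a shift, a divide-and-conquer shape — substituting κ = 2^m linearizes it.
- the characteristic-root method: the recursion divides its index rather than shifting it — outside the constant-shift family the root method covers.
- a summation factor: the recursion divides its index rather than shifting it — there is no previous-term chain for a summation factor to telescope.
- the master substitution — applicable, and directly so.


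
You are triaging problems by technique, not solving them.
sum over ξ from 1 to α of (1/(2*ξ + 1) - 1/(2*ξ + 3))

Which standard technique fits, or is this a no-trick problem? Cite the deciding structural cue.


Best approach: telescoping — spot the paired structure — each term adds 1/(2*ξ + 1) and subtracts its successor value, which the next term restores: the definition of a telescoping chain.


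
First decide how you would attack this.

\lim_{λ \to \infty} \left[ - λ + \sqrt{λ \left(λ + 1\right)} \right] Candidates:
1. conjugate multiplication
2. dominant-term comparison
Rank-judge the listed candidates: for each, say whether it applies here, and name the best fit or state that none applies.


Best approach: conjugate multiplication — this difference gives up after one conjugate multiplication — the radical structure cancels against its conjugate.
- conjugate multiplication — applies; the problem has the shape this method handles.
- dominant-term comparison — this is not a rational comparison of growth rates at infinity.


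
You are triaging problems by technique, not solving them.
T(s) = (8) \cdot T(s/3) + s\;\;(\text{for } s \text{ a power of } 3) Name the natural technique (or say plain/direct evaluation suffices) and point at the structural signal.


Best approach: the master substitution — the argument shrinks by the factor 3, so measure the index on a logarithmic scale and the recursion becomes a shift.


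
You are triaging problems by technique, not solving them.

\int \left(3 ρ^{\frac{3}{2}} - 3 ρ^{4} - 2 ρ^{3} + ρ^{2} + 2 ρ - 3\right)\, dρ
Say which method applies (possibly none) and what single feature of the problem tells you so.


Best approach: no special technique — a term-by-term power-rule job in ρ; no substitution or rearrangement earns its keep here.


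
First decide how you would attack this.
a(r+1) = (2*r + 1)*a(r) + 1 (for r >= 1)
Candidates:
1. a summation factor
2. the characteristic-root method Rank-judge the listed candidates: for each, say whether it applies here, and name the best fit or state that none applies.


Diagnosis: a summation factor — the coefficient 2*r + 1 drifts with the index, so no fixed root exists; normalizing by the cumulative product telescopes it.
- a summation factor — yes, a natural case for it.
- the characteristic-root method — an index-dependent weight blocks the pure exponential ansatz.


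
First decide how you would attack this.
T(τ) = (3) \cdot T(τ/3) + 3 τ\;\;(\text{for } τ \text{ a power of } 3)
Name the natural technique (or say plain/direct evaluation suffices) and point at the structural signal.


Method: the master substitution — treat m = log base 3 of τ as the new clock: one recursion step advances m by one while τ scales by 3.


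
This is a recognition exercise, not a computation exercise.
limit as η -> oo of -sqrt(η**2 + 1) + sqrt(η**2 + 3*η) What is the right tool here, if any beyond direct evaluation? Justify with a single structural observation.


Diagnosis: conjugate multiplication — divergence minus divergence hides a finite answer — expose it by pairing sqrt(η**2 + 3*η) - sqrt(η**2 + 1) with its conjugate.


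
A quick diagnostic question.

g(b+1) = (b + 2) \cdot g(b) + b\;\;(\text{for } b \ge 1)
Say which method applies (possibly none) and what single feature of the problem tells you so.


Diagnosis: a summation factor — first-order, linear, moving coefficient b + 2: the discrete analogue of an integrating factor handles it.


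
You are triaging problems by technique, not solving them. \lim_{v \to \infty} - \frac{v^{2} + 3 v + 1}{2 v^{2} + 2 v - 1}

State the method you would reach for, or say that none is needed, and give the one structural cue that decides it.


Verdict: dominant-term comparison — as v grows, only the highest-degree terms matter — compare leading terms and read the limit off. Viewed as a single quotient this is an ∞/∞ form — an at-infinity application of l'Hôpital's rule would also resolve it; comparing leading growth reads the answer without differentiating.
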